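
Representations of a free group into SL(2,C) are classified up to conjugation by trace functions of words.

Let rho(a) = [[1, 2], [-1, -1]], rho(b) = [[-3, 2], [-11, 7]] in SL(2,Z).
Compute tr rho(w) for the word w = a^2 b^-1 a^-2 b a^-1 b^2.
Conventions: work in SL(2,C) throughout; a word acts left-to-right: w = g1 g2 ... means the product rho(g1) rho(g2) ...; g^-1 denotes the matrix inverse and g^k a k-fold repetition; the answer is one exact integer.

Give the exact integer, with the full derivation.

136

rho(a) = [[1, 2], [-1, -1]]
... * rho(a) = [[1, 2], [-1, -1]]  ->  [[-1, 0], [0, -1]]
... * rho(b^-1) = [[7, -2], [11, -3]]  ->  [[-7, 2], [-11, 3]]
... * rho(a^-1) = [[-1, -2], [1, 1]]  ->  [[9, 16], [14, 25]]
... * rho(a^-1) = [[-1, -2], [1, 1]]  ->  [[7, -2], [11, -3]]
... * rho(b) = [[-3, 2], [-11, 7]]  ->  [[1, 0], [0, 1]]
... * rho(a^-1) = [[-1, -2], [1, 1]]  ->  [[-1, -2], [1, 1]]
... * rho(b) = [[-3, 2], [-11, 7]]  ->  [[25, -16], [-14, 9]]
... * rho(b) = [[-3, 2], [-11, 7]]  ->  [[101, -62], [-57, 35]]
tr = 101 + 35 = 136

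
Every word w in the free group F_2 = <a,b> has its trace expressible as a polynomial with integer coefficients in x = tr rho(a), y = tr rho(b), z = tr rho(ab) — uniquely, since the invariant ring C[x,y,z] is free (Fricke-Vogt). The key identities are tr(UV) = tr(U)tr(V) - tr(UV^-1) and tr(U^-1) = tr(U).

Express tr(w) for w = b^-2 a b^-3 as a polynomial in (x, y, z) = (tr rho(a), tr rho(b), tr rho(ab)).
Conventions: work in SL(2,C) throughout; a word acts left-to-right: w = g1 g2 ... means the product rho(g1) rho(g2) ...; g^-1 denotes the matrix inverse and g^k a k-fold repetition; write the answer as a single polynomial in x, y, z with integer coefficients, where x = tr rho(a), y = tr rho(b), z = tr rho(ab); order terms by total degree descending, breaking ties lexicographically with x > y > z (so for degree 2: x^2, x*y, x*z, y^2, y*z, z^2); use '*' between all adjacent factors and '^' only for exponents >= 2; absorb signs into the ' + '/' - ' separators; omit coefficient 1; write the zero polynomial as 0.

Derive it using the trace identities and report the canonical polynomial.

x*y^5 - y^4*z - 4*x*y^3 + 3*y^2*z + 3*x*y - z

trace(b^-1 a) = trace(a) * trace(b) - trace(a b)  (eliminate b^-1) = x*y - z
trace(b^-1 a b^-1) = trace(b^-1 a) * trace(b) - trace(b^-1 a b)  (eliminate b^-1) = x*y^2 - y*z - x
trace(b^-2 a b^-1) = trace(b^-1 a b^-1) * trace(b) - trace(b^-1 a)  (eliminate b^-1) = x*y^3 - y^2*z - 2*x*y + z
trace(a b^-4) = trace(b^-2 a b^-1) * trace(b) - trace(b^-2 a)  (eliminate b^-1) = x*y^4 - y^3*z - 3*x*y^2 + 2*y*z + x
trace(b^-2 a b^-3) = trace(a b^-4) * trace(b) - trace(a b^-3)  (eliminate b^-1) = x*y^5 - y^4*z - 4*x*y^3 + 3*y^2*z + 3*x*y - z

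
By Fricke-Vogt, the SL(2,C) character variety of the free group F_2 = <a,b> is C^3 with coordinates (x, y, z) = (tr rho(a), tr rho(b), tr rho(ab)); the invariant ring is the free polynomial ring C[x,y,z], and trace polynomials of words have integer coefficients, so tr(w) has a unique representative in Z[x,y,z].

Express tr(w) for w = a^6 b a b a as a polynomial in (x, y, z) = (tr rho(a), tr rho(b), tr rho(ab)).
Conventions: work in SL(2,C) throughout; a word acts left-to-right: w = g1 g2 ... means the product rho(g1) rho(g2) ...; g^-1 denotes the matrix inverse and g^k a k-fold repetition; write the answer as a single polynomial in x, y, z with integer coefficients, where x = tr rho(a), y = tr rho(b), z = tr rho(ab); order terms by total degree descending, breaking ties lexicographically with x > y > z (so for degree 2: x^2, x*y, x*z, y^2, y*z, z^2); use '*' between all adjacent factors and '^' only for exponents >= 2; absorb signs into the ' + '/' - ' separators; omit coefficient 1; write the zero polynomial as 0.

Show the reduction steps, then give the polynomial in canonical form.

x^6*z^2 - x^5*y*z - x^6 - 5*x^4*z^2 + 4*x^3*y*z + 6*x^4 + 6*x^2*z^2 - 3*x*y*z - 9*x^2 - z^2 + 2

apply: trace(b a b a) = trace(b a)*trace(b a) - trace(1)  (split on b) = z^2 - 2
trace(b a b) = trace(b)*trace(a b) - trace(a)  (reduce the b square) = y*z - x
apply: trace(a b a b a) = trace(a)*trace(b a b a) - trace(b a b)  (reduce the a square) = x*z^2 - y*z - x
apply: trace(a^2 b a b a) = trace(a)*trace(a b a b a) - trace(a b a b)  (reduce the a square) = x^2*z^2 - x*y*z - x^2 - z^2 + 2
trace(a^2 b a b a^2) = trace(a)*trace(a^2 b a b a) - trace(a^2 b a b)  (reduce the a square) = x^3*z^2 - x^2*y*z - x^3 - 2*x*z^2 + y*z + 3*x
trace(a b a b a^4) = trace(a)*trace(a^2 b a b a^2) - trace(a^2 b a b a)  (reduce the a square) = x^4*z^2 - x^3*y*z - x^4 - 3*x^2*z^2 + 2*x*y*z + 4*x^2 + z^2 - 2
trace(a^5 b a b a) = trace(a)*trace(a b a b a^4) - trace(a b a b a^3)  (reduce the a square) = x^5*z^2 - x^4*y*z - x^5 - 4*x^3*z^2 + 3*x^2*y*z + 5*x^3 + 3*x*z^2 - y*z - 5*x
use: trace(a^6 b a b a) = trace(a)*trace(a^5 b a b a) - trace(a^5 b a b)  (reduce the a square) = x^6*z^2 - x^5*y*z - x^6 - 5*x^4*z^2 + 4*x^3*y*z + 6*x^4 + 6*x^2*z^2 - 3*x*y*z - 9*x^2 - z^2 + 2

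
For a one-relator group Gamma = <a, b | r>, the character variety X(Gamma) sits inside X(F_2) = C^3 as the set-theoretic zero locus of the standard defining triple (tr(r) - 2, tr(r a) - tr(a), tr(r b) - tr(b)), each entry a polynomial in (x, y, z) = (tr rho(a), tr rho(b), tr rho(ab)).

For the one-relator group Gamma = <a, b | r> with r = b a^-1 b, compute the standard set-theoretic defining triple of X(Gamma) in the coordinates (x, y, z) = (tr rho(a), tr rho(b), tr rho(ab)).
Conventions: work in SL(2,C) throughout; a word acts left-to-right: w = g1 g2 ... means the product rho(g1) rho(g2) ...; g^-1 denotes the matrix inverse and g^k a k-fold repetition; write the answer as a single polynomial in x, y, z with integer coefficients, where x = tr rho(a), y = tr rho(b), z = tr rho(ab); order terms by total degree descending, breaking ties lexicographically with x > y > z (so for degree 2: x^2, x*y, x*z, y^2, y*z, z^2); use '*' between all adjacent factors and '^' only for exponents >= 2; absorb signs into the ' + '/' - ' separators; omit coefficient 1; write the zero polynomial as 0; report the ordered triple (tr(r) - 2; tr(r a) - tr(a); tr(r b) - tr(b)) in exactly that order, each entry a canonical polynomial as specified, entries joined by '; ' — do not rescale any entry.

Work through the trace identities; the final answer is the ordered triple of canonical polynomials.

tr(b^2) = tr(b) tr(b) - tr(1)  (reduce the b square) = y^2 - 2
tr(b^2 a) = tr(b) tr(a b) - tr(a)  (reduce the b square) = y*z - x
tr(b a^-1 b) = tr(b^2) tr(a) - tr(b^2 a)  (eliminate a^-1) = x*y^2 - y*z - x
and tr(b a b a) = tr(b a) tr(b a) - tr(1)   [split at repeated b] = z^2 - 2
next, tr(b a^-1 b a) = tr(b a b) tr(a) - tr(b a b a) = x*y*z - x^2 - z^2 + 2
tr(b^3) = tr(b) tr(b^2) - tr(b)  (reduce the b square) = y^3 - 3*y
next, tr(b^3 a) = tr(b) tr(a b^2) - tr(a b)  (reduce the b square) = y^2*z - x*y - z
next, tr(b a^-1 b^2) = tr(b^3) tr(a) - tr(b^3 a)  (eliminate a^-1) = x*y^3 - y^2*z - 2*x*y + z
assemble the triple (tr(r) - 2; tr(r a) - x; tr(r b) - y)

x*y^2 - y*z - x - 2; x*y*z - x^2 - z^2 - x + 2; x*y^3 - y^2*z - 2*x*y - y + z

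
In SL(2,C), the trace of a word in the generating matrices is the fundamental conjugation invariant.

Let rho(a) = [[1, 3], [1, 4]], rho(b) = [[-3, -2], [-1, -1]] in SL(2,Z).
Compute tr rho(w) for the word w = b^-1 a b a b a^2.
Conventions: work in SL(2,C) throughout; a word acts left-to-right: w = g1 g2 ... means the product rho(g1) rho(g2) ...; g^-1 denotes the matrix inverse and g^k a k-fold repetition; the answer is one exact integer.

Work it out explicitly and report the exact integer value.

rho(b^-1) = [[-1, 2], [1, -3]]
... * rho(a) = [[1, 3], [1, 4]]  ->  [[1, 5], [-2, -9]]
... * rho(b) = [[-3, -2], [-1, -1]]  ->  [[-8, -7], [15, 13]]
... * rho(a) = [[1, 3], [1, 4]]  ->  [[-15, -52], [28, 97]]
... * rho(b) = [[-3, -2], [-1, -1]]  ->  [[97, 82], [-181, -153]]
... * rho(a) = [[1, 3], [1, 4]]  ->  [[179, 619], [-334, -1155]]
... * rho(a) = [[1, 3], [1, 4]]  ->  [[798, 3013], [-1489, -5622]]
tr = 798 + -5622 = -4824

-4824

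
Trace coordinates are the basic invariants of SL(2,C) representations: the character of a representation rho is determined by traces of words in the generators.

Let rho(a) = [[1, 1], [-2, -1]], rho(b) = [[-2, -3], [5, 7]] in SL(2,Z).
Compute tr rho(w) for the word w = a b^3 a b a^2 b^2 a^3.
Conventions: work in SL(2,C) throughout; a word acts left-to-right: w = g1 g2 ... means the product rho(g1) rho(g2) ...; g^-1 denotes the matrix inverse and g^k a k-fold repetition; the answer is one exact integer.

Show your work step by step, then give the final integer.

rho(a) = [[1, 1], [-2, -1]]
... * rho(b) = [[-2, -3], [5, 7]]  ->  [[3, 4], [-1, -1]]
... * rho(b) = [[-2, -3], [5, 7]]  ->  [[14, 19], [-3, -4]]
... * rho(b) = [[-2, -3], [5, 7]]  ->  [[67, 91], [-14, -19]]
... * rho(a) = [[1, 1], [-2, -1]]  ->  [[-115, -24], [24, 5]]
... * rho(b) = [[-2, -3], [5, 7]]  ->  [[110, 177], [-23, -37]]
... * rho(a) = [[1, 1], [-2, -1]]  ->  [[-244, -67], [51, 14]]
... * rho(a) = [[1, 1], [-2, -1]]  ->  [[-110, -177], [23, 37]]
... * rho(b) = [[-2, -3], [5, 7]]  ->  [[-665, -909], [139, 190]]
... * rho(b) = [[-2, -3], [5, 7]]  ->  [[-3215, -4368], [672, 913]]
... * rho(a) = [[1, 1], [-2, -1]]  ->  [[5521, 1153], [-1154, -241]]
... * rho(a) = [[1, 1], [-2, -1]]  ->  [[3215, 4368], [-672, -913]]
... * rho(a) = [[1, 1], [-2, -1]]  ->  [[-5521, -1153], [1154, 241]]
tr = -5521 + 241 = -5280

-5280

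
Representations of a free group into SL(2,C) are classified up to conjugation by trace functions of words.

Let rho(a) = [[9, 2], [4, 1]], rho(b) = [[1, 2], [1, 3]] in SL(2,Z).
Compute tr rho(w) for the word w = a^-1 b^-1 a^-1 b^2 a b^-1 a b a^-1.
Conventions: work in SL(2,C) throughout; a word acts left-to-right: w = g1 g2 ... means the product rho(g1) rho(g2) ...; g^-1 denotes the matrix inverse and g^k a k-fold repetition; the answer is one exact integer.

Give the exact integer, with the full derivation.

rho(a^-1) = [[1, -2], [-4, 9]]
... * rho(b^-1) = [[3, -2], [-1, 1]]  ->  [[5, -4], [-21, 17]]
... * rho(a^-1) = [[1, -2], [-4, 9]]  ->  [[21, -46], [-89, 195]]
... * rho(b) = [[1, 2], [1, 3]]  ->  [[-25, -96], [106, 407]]
... * rho(b) = [[1, 2], [1, 3]]  ->  [[-121, -338], [513, 1433]]
... * rho(a) = [[9, 2], [4, 1]]  ->  [[-2441, -580], [10349, 2459]]
... * rho(b^-1) = [[3, -2], [-1, 1]]  ->  [[-6743, 4302], [28588, -18239]]
... * rho(a) = [[9, 2], [4, 1]]  ->  [[-43479, -9184], [184336, 38937]]
... * rho(b) = [[1, 2], [1, 3]]  ->  [[-52663, -114510], [223273, 485483]]
... * rho(a^-1) = [[1, -2], [-4, 9]]  ->  [[405377, -925264], [-1718659, 3922801]]
tr = 405377 + 3922801 = 4328178

4328178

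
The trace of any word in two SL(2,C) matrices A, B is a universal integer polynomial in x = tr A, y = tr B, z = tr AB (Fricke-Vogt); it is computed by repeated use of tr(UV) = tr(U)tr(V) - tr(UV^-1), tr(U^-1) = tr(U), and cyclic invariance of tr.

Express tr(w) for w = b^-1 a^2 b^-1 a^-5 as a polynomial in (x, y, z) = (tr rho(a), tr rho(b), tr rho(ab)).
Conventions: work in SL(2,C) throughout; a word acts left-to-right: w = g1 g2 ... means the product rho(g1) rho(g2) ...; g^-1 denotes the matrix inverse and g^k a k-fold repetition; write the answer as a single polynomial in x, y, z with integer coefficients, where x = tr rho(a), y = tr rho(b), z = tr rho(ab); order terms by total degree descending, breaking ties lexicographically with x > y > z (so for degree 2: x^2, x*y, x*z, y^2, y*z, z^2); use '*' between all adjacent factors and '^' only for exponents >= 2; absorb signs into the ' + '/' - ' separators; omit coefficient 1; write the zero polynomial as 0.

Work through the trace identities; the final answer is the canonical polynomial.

x^6*y*z - x^7 - x^5*y^2 - x^5*z^2 - 3*x^4*y*z + 7*x^5 + 3*x^3*y^2 + 3*x^3*z^2 + 2*x^2*y*z - 14*x^3 - 2*x*y^2 - x*z^2 - y*z + 7*x

trace(b^-1) = trace(b) = y
trace(b^-1 a) = trace(a) trace(b) - trace(a b)   [inverse elimination on b] = x*y - z
use: trace(a^-1 b^-1) = trace(b^-1) trace(a) - trace(b^-1 a)   [inverse elimination on a] = z
trace(b^-1 a^-2) = trace(a^-1 b^-1) trace(a) - trace(a^-1 b^-1 a)   [inverse elimination on a] = x*z - y
apply: trace(a^2) = trace(a) trace(a) - trace(1)   [square of a] = x^2 - 2
use: trace(b a^2 b) = trace(b) trace(a^2 b) - trace(a^2)   [square of b] = x*y*z - x^2 - y^2 + 2
apply: trace(b a b a) = trace(a b) trace(a b) - trace(1)   [split at a repeated a] = z^2 - 2
trace(b a b) = trace(b) trace(a b) - trace(a)   [square of b] = y*z - x
apply: trace(b a^2 b a) = trace(a) trace(b a b a) - trace(b a b)   [square of a] = x*z^2 - y*z - x
use: trace(a^-1 b a^2 b) = trace(b a^2 b) trace(a) - trace(b a^2 b a)   [inverse elimination on a] = x^2*y*z - x^3 - x*y^2 - x*z^2 + y*z + 3*x
trace(a^-1 b a^2 b^-1) = trace(a^-1 b a^2) trace(b) - trace(a^-1 b a^2 b)   [inverse elimination on b] = -x^2*y*z + x^3 + x*y^2 + x*z^2 - 3*x
trace(a^-2 b a^2 b^-1) = trace(a^-1 b a^2 b^-1) trace(a) - trace(a^-1 b a^2 b^-1 a)   [inverse elimination on a] = -x^3*y*z + x^4 + x^2*y^2 + x^2*z^2 - 4*x^2 + 2
trace(a^-1 b a^2 b^-1 a^-2) = trace(a^-2 b a^2 b^-1) trace(a) - trace(a^-2 b a^2 b^-1 a)   [inverse elimination on a] = -x^4*y*z + x^5 + x^3*y^2 + x^3*z^2 + x^2*y*z - 5*x^3 - x*y^2 - x*z^2 + 5*x
apply: trace(a^2 b^-1 a^-4 b) = trace(a^-1 b a^2 b^-1 a^-2) trace(a) - trace(a^-1 b a^2 b^-1 a^-1)   [inverse elimination on a] = -x^5*y*z + x^6 + x^4*y^2 + x^4*z^2 + 2*x^3*y*z - 6*x^4 - 2*x^2*y^2 - 2*x^2*z^2 + 9*x^2 - 2
apply: trace(a^-2 b^-1 a^2 b^-1 a^-2) = trace(a^2 b^-1 a^-4) trace(b) - trace(a^2 b^-1 a^-4 b)   [inverse elimination on b] = x^5*y*z - x^6 - x^4*y^2 - x^4*z^2 - 2*x^3*y*z + 6*x^4 + 2*x^2*y^2 + 2*x^2*z^2 + x*y*z - 9*x^2 - y^2 + 2
use: trace(b^-1 a^2 b^-1 a^-2) = trace(a^-2 b^-1 a^2) trace(b) - trace(a^-2 b^-1 a^2 b)   [inverse elimination on b] = x^3*y*z - x^4 - x^2*y^2 - x^2*z^2 + 4*x^2 + y^2 - 2
trace(a^-1 b^-1 a^2 b) = trace(a^2 b a^-1) trace(b) - trace(a^2 b a^-1 b)   [inverse elimination on b] = -x^2*y*z + x^3 + x*y^2 + x*z^2 - 3*x
trace(b^-1 a^2 b^-1 a^-1) = trace(a^-1 b^-1 a^2) trace(b) - trace(a^-1 b^-1 a^2 b)   [inverse elimination on b] = x^2*y*z - x^3 - x*z^2 - y*z + 3*x
use: trace(a^-2 b^-1 a^2 b^-1 a^-1) = trace(b^-1 a^2 b^-1 a^-2) trace(a) - trace(b^-1 a^2 b^-1 a^-1)   [inverse elimination on a] = x^4*y*z - x^5 - x^3*y^2 - x^3*z^2 - x^2*y*z + 5*x^3 + x*y^2 + x*z^2 + y*z - 5*x
apply: trace(b^-1 a^2 b^-1 a^-5) = trace(a^-2 b^-1 a^2 b^-1 a^-2) trace(a) - trace(a^-2 b^-1 a^2 b^-1 a^-1)   [inverse elimination on a] = x^6*y*z - x^7 - x^5*y^2 - x^5*z^2 - 3*x^4*y*z + 7*x^5 + 3*x^3*y^2 + 3*x^3*z^2 + 2*x^2*y*z - 14*x^3 - 2*x*y^2 - x*z^2 - y*z + 7*x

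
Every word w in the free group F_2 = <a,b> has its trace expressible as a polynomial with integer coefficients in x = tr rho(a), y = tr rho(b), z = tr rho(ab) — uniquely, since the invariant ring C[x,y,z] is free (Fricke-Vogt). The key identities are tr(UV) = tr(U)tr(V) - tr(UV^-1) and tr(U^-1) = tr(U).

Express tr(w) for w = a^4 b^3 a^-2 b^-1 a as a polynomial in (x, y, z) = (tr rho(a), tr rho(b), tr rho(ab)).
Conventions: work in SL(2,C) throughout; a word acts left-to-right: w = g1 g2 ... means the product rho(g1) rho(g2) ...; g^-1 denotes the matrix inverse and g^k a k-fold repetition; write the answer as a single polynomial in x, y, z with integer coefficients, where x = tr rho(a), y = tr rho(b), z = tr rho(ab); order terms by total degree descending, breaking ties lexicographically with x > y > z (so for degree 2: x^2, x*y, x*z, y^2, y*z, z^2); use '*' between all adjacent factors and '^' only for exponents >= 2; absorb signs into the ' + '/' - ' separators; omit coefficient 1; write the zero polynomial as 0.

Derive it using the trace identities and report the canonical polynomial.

-x^6*y^3*z + x^7*y^2 + x^5*y^4 + x^5*y^2*z^2 + x^6*y*z + 3*x^4*y^3*z - x^7 - 8*x^5*y^2 - x^5*z^2 - 3*x^3*y^4 - 3*x^3*y^2*z^2 - 3*x^4*y*z - x^2*y^3*z + 7*x^5 + 16*x^3*y^2 + 3*x^3*z^2 + x*y^4 + x*y^2*z^2 + 2*x^2*y*z - 14*x^3 - 6*x*y^2 - x*z^2 - y*z + 7*x

next, tr(b a^2) = tr(a) tr(b a) - tr(b)   [square of a] = x*z - y
and tr(b a^3) = tr(a) tr(b a^2) - tr(b a)   [square of a] = x^2*z - x*y - z
tr(a^4 b) = tr(a) tr(b a^3) - tr(b a^2)   [square of a] = x^3*z - x^2*y - 2*x*z + y
next, tr(a^2) = tr(a) tr(a) - tr(1)   [square of a] = x^2 - 2
and tr(a^3) = tr(a) tr(a^2) - tr(a)   [square of a] = x^3 - 3*x
tr(a^4) = tr(a) tr(a^3) - tr(a^2)   [square of a] = x^4 - 4*x^2 + 2
next, tr(a b^2 a^3) = tr(b) tr(a^4 b) - tr(a^4)   [square of b] = x^3*y*z - x^4 - x^2*y^2 - 2*x*y*z + 4*x^2 + y^2 - 2
tr(b^2 a) = tr(b) tr(a b) - tr(a)   [square of b] = y*z - x
and tr(b^2) = tr(b) tr(b) - tr(1)   [square of b] = y^2 - 2
and tr(b^2 a^2) = tr(a) tr(b^2 a) - tr(b^2)   [square of a] = x*y*z - x^2 - y^2 + 2
next, tr(a b^2 a^2) = tr(a) tr(b^2 a^2) - tr(b^2 a)   [square of a] = x^2*y*z - x^3 - x*y^2 - y*z + 3*x
and tr(a^5 b^2) = tr(a) tr(a b^2 a^3) - tr(a b^2 a^2)   [square of a] = x^4*y*z - x^5 - x^3*y^2 - 3*x^2*y*z + 5*x^3 + 2*x*y^2 + y*z - 5*x
next, tr(a b^3 a^2) = tr(b) tr(a^3 b^2) - tr(a^3 b)   [square of b] = x^2*y^2*z - x^3*y - x*y^3 - x^2*z - y^2*z + 4*x*y + z
next, tr(b^3 a) = tr(b) tr(b a b) - tr(b a)   [square of b] = y^2*z - x*y - z
tr(b^3) = tr(b) tr(b^2) - tr(b)   [square of b] = y^3 - 3*y
tr(a b^3 a) = tr(a) tr(b^3 a) - tr(b^3)   [square of a] = x*y^2*z - x^2*y - y^3 - x*z + 3*y
and tr(a b^3 a^3) = tr(a) tr(a b^3 a^2) - tr(a b^3 a)   [square of a] = x^3*y^2*z - x^4*y - x^2*y^3 - x^3*z - 2*x*y^2*z + 5*x^2*y + y^3 + 2*x*z - 3*y
next, tr(a b^3 a^4) = tr(a) tr(a b^3 a^3) - tr(a b^3 a^2)   [square of a] = x^4*y^2*z - x^5*y - x^3*y^3 - x^4*z - 3*x^2*y^2*z + 6*x^3*y + 2*x*y^3 + 3*x^2*z + y^2*z - 7*x*y - z
and tr(a^5 b^3 a) = tr(a) tr(a b^3 a^4) - tr(a b^3 a^3)   [square of a] = x^5*y^2*z - x^6*y - x^4*y^3 - x^5*z - 4*x^3*y^2*z + 7*x^4*y + 3*x^2*y^3 + 4*x^3*z + 3*x*y^2*z - 12*x^2*y - y^3 - 3*x*z + 3*y
tr(a b a b) = tr(a b) tr(a b) - tr(1)   [split at a repeated a] = z^2 - 2
tr(b^2 a b a) = tr(b) tr(a b a b) - tr(a b a)   [square of b] = y*z^2 - x*z - y
and tr(b a b a^2 b) = tr(a) tr(b^2 a b a) - tr(b^2 a b)   [square of a] = x*y*z^2 - x^2*z - y^2*z + z
next, tr(b a b a^2) = tr(a) tr(b a b a) - tr(b a b)   [square of a] = x*z^2 - y*z - x
tr(b^3 a b a^2) = tr(b) tr(b a b a^2 b) - tr(b a b a^2)   [square of b] = x*y^2*z^2 - x^2*y*z - y^3*z - x*z^2 + 2*y*z + x
tr(b^3 a b a) = tr(b) tr(a b a b^2) - tr(a b a b)   [square of b] = y^2*z^2 - x*y*z - y^2 - z^2 + 2
tr(b^3 a b a^3) = tr(a) tr(b^3 a b a^2) - tr(b^3 a b a)   [square of a] = x^2*y^2*z^2 - x^3*y*z - x*y^3*z - x^2*z^2 - y^2*z^2 + 3*x*y*z + x^2 + y^2 + z^2 - 2
and tr(a^2 b^3 a b a^2) = tr(a) tr(b^3 a b a^3) - tr(b^3 a b a^2)   [square of a] = x^3*y^2*z^2 - x^4*y*z - x^2*y^3*z - x^3*z^2 - 2*x*y^2*z^2 + 4*x^2*y*z + y^3*z + x^3 + x*y^2 + 2*x*z^2 - 2*y*z - 3*x
tr(a^5 b^3 a b) = tr(a) tr(a^2 b^3 a b a^2) - tr(a^2 b^3 a b a)   [square of a] = x^4*y^2*z^2 - x^5*y*z - x^3*y^3*z - x^4*z^2 - 3*x^2*y^2*z^2 + 5*x^3*y*z + 2*x*y^3*z + x^4 + x^2*y^2 + 3*x^2*z^2 + y^2*z^2 - 5*x*y*z - 4*x^2 - y^2 - z^2 + 2
tr(b^-1 a^5 b^3 a) = tr(a^5 b^3 a) tr(b) - tr(a^5 b^3 a b)   [inverse elimination on b] = x^5*y^3*z - x^6*y^2 - x^4*y^4 - x^4*y^2*z^2 - 3*x^3*y^3*z + 7*x^4*y^2 + x^4*z^2 + 3*x^2*y^4 + 3*x^2*y^2*z^2 - x^3*y*z + x*y^3*z - x^4 - 13*x^2*y^2 - 3*x^2*z^2 - y^4 - y^2*z^2 + 2*x*y*z + 4*x^2 + 4*y^2 + z^2 - 2
tr(a^-1 b^-1 a^5 b^3) = tr(b^-1 a^5 b^3) tr(a) - tr(b^-1 a^5 b^3 a)   [inverse elimination on a] = -x^5*y^3*z + x^6*y^2 + x^4*y^4 + x^4*y^2*z^2 + x^5*y*z + 3*x^3*y^3*z - x^6 - 8*x^4*y^2 - x^4*z^2 - 3*x^2*y^4 - 3*x^2*y^2*z^2 - 2*x^3*y*z - x*y^3*z + 6*x^4 + 15*x^2*y^2 + 3*x^2*z^2 + y^4 + y^2*z^2 - x*y*z - 9*x^2 - 4*y^2 - z^2 + 2
tr(a^4 b^3 a^-2 b^-1 a) = tr(a^-1 b^-1 a^5 b^3) tr(a) - tr(a^-1 b^-1 a^5 b^3 a)   [inverse elimination on a] = -x^6*y^3*z + x^7*y^2 + x^5*y^4 + x^5*y^2*z^2 + x^6*y*z + 3*x^4*y^3*z - x^7 - 8*x^5*y^2 - x^5*z^2 - 3*x^3*y^4 - 3*x^3*y^2*z^2 - 3*x^4*y*z - x^2*y^3*z + 7*x^5 + 16*x^3*y^2 + 3*x^3*z^2 + x*y^4 + x*y^2*z^2 + 2*x^2*y*z - 14*x^3 - 6*x*y^2 - x*z^2 - y*z + 7*x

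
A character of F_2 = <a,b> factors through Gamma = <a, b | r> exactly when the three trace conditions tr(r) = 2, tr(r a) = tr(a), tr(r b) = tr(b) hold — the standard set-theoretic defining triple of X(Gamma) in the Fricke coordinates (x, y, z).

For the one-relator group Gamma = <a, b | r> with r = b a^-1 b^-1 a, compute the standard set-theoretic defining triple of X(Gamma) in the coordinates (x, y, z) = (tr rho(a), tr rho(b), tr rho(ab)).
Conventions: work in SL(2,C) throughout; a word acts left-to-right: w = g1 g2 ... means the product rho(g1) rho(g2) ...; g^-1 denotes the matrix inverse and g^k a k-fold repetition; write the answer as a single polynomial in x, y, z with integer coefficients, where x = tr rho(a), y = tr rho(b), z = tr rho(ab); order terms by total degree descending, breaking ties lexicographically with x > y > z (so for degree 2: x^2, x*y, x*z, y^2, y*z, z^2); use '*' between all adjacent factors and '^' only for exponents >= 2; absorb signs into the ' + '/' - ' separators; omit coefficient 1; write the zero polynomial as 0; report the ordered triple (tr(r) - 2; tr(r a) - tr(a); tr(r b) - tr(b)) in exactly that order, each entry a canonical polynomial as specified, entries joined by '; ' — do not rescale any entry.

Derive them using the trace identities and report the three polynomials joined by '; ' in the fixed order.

tr(b a b) = tr(b) tr(a b) - tr(a)   [square of b] = y*z - x
tr(b a b a) = tr(b a) tr(b a) - tr(1)   [split at a repeated b] = z^2 - 2
tr(a b a^-1 b) = tr(b a b) tr(a) - tr(b a b a)   [inverse elimination on a] = x*y*z - x^2 - z^2 + 2
tr(b a^-1 b^-1 a) = tr(a b a^-1) tr(b) - tr(a b a^-1 b)   [inverse elimination on b] = -x*y*z + x^2 + y^2 + z^2 - 2
tr(a^2) = tr(a) tr(a) - tr(1) = x^2 - 2
tr(a b a) = tr(a) tr(b a) - tr(b) = x*z - y
tr(a^2 b a) = tr(a) tr(a b a) - tr(a b) = x^2*z - x*y - z
tr(a^2 b a b) = tr(a) tr(b a b a) - tr(b a b) = x*z^2 - y*z - x
tr(b^-1 a^2 b a) = tr(a^2 b a) tr(b) - tr(a^2 b a b) = x^2*y*z - x*y^2 - x*z^2 + x
tr(b a^-1 b^-1 a^2) = tr(b^-1 a^2 b) tr(a) - tr(b^-1 a^2 b a) = -x^2*y*z + x^3 + x*y^2 + x*z^2 - 3*x
tr(b^2) = tr(b) tr(b) - tr(1)   [square of b] = y^2 - 2
tr(a b^2 a) = tr(a) tr(b^2 a) - tr(b^2)   [square of a] = x*y*z - x^2 - y^2 + 2
tr(a b^2 a b) = tr(b) tr(a b a b) - tr(a b a)   [square of b] = y*z^2 - x*z - y
tr(b^-1 a b^2 a) = tr(a b^2 a) tr(b) - tr(a b^2 a b)   [inverse elimination on b] = x*y^2*z - x^2*y - y^3 - y*z^2 + x*z + 3*y
tr(b a^-1 b^-1 a b) = tr(b^-1 a b^2) tr(a) - tr(b^-1 a b^2 a)   [inverse elimination on a] = -x*y^2*z + x^2*y + y^3 + y*z^2 - 3*y
assemble the triple (tr(r) - 2; tr(r a) - x; tr(r b) - y)

-x*y*z + x^2 + y^2 + z^2 - 4; -x^2*y*z + x^3 + x*y^2 + x*z^2 - 4*x; -x*y^2*z + x^2*y + y^3 + y*z^2 - 4*y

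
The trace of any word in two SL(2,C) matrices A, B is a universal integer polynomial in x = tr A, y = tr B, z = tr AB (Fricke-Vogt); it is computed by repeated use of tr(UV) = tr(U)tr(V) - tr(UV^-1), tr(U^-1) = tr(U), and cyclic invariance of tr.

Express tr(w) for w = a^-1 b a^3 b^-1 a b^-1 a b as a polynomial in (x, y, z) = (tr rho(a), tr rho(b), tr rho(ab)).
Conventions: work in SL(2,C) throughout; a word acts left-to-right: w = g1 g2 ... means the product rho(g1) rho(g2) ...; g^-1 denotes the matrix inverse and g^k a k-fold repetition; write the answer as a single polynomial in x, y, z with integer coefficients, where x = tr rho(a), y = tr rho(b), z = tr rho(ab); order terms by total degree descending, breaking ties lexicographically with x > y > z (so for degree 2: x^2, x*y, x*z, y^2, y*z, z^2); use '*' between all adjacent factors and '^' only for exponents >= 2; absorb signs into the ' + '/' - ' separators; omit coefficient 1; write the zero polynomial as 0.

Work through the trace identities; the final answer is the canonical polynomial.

x^5*y^3*z - x^6*y^2 - x^4*y^4 - 3*x^4*y^2*z^2 + 2*x^5*y*z + x^3*y^3*z + 3*x^3*y*z^3 + 5*x^4*y^2 - x^4*z^2 + x^2*y^4 + 2*x^2*y^2*z^2 - x^2*z^4 - 10*x^3*y*z - 2*x*y^3*z - 3*x*y*z^3 + x^4 - 4*x^2*y^2 + 5*x^2*z^2 + y^2*z^2 + z^4 + 8*x*y*z - 4*x^2 - 4*z^2 + 2

apply: trace(a b a) = trace(a) trace(b a) - trace(b) = x*z - y
use: trace(a^2 b a) = trace(a) trace(a b a) - trace(a b) = x^2*z - x*y - z
use: trace(a^4 b) = trace(a) trace(a^2 b a) - trace(a^2 b) = x^3*z - x^2*y - 2*x*z + y
trace(a^2) = trace(a) trace(a) - trace(1) = x^2 - 2
use: trace(a^3) = trace(a) trace(a^2) - trace(a) = x^3 - 3*x
trace(a^4) = trace(a) trace(a^3) - trace(a^2) = x^4 - 4*x^2 + 2
use: trace(a b^2 a^3) = trace(b) trace(a^4 b) - trace(a^4) = x^3*y*z - x^4 - x^2*y^2 - 2*x*y*z + 4*x^2 + y^2 - 2
trace(b^2 a) = trace(b) trace(a b) - trace(a) = y*z - x
trace(b^2) = trace(b) trace(b) - trace(1) = y^2 - 2
apply: trace(b^2 a^2) = trace(a) trace(b^2 a) - trace(b^2) = x*y*z - x^2 - y^2 + 2
trace(a b^2 a^2) = trace(a) trace(b^2 a^2) - trace(b^2 a) = x^2*y*z - x^3 - x*y^2 - y*z + 3*x
apply: trace(a^2 b^2 a^3) = trace(a) trace(a b^2 a^3) - trace(a b^2 a^2) = x^4*y*z - x^5 - x^3*y^2 - 3*x^2*y*z + 5*x^3 + 2*x*y^2 + y*z - 5*x
use: trace(b a b a) = trace(a b) trace(a b) - trace(1)   [split at repeated a] = z^2 - 2
trace(b a^2 b a) = trace(a) trace(b a b a) - trace(b a b) = x*z^2 - y*z - x
use: trace(a^2 b a^2 b) = trace(a) trace(b a^2 b a) - trace(b a^2 b) = x^2*z^2 - 2*x*y*z + y^2 - 2
trace(a b a^2 b^2 a) = trace(b) trace(a^2 b a^2 b) - trace(a^2 b a^2) = x^2*y*z^2 - x^3*z - 2*x*y^2*z + x^2*y + y^3 + 2*x*z - 3*y
use: trace(a b a^2 b^2) = trace(b) trace(a b a^2 b) - trace(a b a^2) = x*y*z^2 - x^2*z - y^2*z + z
trace(a^2 b^2 a^3 b) = trace(a) trace(a b a^2 b^2 a) - trace(a b a^2 b^2) = x^3*y*z^2 - x^4*z - 2*x^2*y^2*z + x^3*y + x*y^3 - x*y*z^2 + 3*x^2*z + y^2*z - 3*x*y - z
use: trace(b a^3 b^-1 a^2 b) = trace(a^2 b^2 a^3) trace(b) - trace(a^2 b^2 a^3 b) = x^4*y^2*z - x^5*y - x^3*y^3 - x^3*y*z^2 + x^4*z - x^2*y^2*z + 4*x^3*y + x*y^3 + x*y*z^2 - 3*x^2*z - 2*x*y + z
apply: trace(b a b a^3) = trace(a) trace(a b a b a) - trace(a b a b) = x^2*z^2 - x*y*z - x^2 - z^2 + 2
use: trace(b a b a^4) = trace(a) trace(b a b a^3) - trace(b a b a^2) = x^3*z^2 - x^2*y*z - x^3 - 2*x*z^2 + y*z + 3*x
use: trace(a^2 b a b a^3) = trace(a) trace(b a b a^4) - trace(b a b a^3) = x^4*z^2 - x^3*y*z - x^4 - 3*x^2*z^2 + 2*x*y*z + 4*x^2 + z^2 - 2
trace(b a b a b a) = trace(b a) trace(b a b a) - trace(b^-1 a^-1)   [split at repeated b] = z^3 - 3*z
use: trace(b a b a b) = trace(b) trace(a b a b) - trace(a b a) = y*z^2 - x*z - y
trace(b a b a^2 b a) = trace(a) trace(b a b a b a) - trace(b a b a b) = x*z^3 - y*z^2 - 2*x*z + y
apply: trace(b a^2 b a b a^2) = trace(a) trace(b a b a^2 b a) - trace(b a b a^2 b) = x^2*z^3 - 2*x*y*z^2 - x^2*z + y^2*z + x*y - z
apply: trace(a^2 b a b a^3 b) = trace(a) trace(b a^2 b a b a^2) - trace(b a^2 b a b a) = x^3*z^3 - 2*x^2*y*z^2 - x^3*z + x*y^2*z - x*z^3 + x^2*y + y*z^2 + x*z - y
trace(b a^3 b^-1 a^2 b a) = trace(a^2 b a b a^3) trace(b) - trace(a^2 b a b a^3 b) = x^4*y*z^2 - x^3*y^2*z - x^3*z^3 - x^4*y - x^2*y*z^2 + x^3*z + x*y^2*z + x*z^3 + 3*x^2*y - x*z - y
apply: trace(a b a^-1 b a^3 b^-1 a) = trace(b a^3 b^-1 a^2 b) trace(a) - trace(b a^3 b^-1 a^2 b a) = x^5*y^2*z - x^6*y - x^4*y^3 - 2*x^4*y*z^2 + x^5*z + x^3*z^3 + 5*x^4*y + x^2*y^3 + 2*x^2*y*z^2 - 4*x^3*z - x*y^2*z - x*z^3 - 5*x^2*y + 2*x*z + y
trace(a^2 b a b^2 a) = trace(b) trace(a^3 b a b) - trace(a^3 b a) = x^2*y*z^2 - x^3*z - x*y^2*z - y*z^2 + 2*x*z + y
use: trace(b a b^2) = trace(b) trace(b a b) - trace(b a) = y^2*z - x*y - z
trace(a^2 b a b^2) = trace(a) trace(b a b^2 a) - trace(b a b^2) = x*y*z^2 - x^2*z - y^2*z + z
use: trace(b a^4 b a b) = trace(a) trace(a^2 b a b^2 a) - trace(a^2 b a b^2) = x^3*y*z^2 - x^4*z - x^2*y^2*z - 2*x*y*z^2 + 3*x^2*z + y^2*z + x*y - z
trace(a^2 b a b a b a) = trace(a) trace(a b a b a b a) - trace(a b a b a b) = x^2*z^3 - x*y*z^2 - 2*x^2*z - z^3 + x*y + 3*z
use: trace(b a^4 b a b a) = trace(a) trace(a^2 b a b a b a) - trace(a^2 b a b a b) = x^3*z^3 - x^2*y*z^2 - 2*x^3*z - 2*x*z^3 + x^2*y + y*z^2 + 5*x*z - y
trace(a b a b a^-1 b a^3) = trace(b a^4 b a b) trace(a) - trace(b a^4 b a b a) = x^4*y*z^2 - x^5*z - x^3*y^2*z - x^3*z^3 - x^2*y*z^2 + 5*x^3*z + x*y^2*z + 2*x*z^3 - y*z^2 - 6*x*z + y
trace(a b a b a b^2 a) = trace(b) trace(a^2 b a b a b) - trace(a^2 b a b a) = x*y*z^3 - x^2*z^2 - y^2*z^2 - x*y*z + x^2 + y^2 + z^2 - 2
apply: trace(a b a b a b^2) = trace(b) trace(a b a b a b) - trace(a b a b a) = y*z^3 - x*z^2 - 2*y*z + x
use: trace(b a^3 b a b a b) = trace(a) trace(a b a b a b^2 a) - trace(a b a b a b^2) = x^2*y*z^3 - x^3*z^2 - x*y^2*z^2 - x^2*y*z - y*z^3 + x^3 + x*y^2 + 2*x*z^2 + 2*y*z - 3*x
trace(b a b a b a b a) = trace(a b a b) trace(a b a b) - trace(1)   [split at repeated a] = z^4 - 4*z^2 + 2
apply: trace(b a b a b a b a^2) = trace(a) trace(b a b a b a b a) - trace(b a b a b a b) = x*z^4 - y*z^3 - 3*x*z^2 + 2*y*z + x
trace(b a^3 b a b a b a) = trace(a) trace(b a b a b a b a^2) - trace(b a b a b a b a) = x^2*z^4 - x*y*z^3 - 3*x^2*z^2 - z^4 + 2*x*y*z + x^2 + 4*z^2 - 2
trace(a b a b a^-1 b a^3 b) = trace(b a^3 b a b a b) trace(a) - trace(b a^3 b a b a b a) = x^3*y*z^3 - x^4*z^2 - x^2*y^2*z^2 - x^2*z^4 - x^3*y*z + x^4 + x^2*y^2 + 5*x^2*z^2 + z^4 - 4*x^2 - 4*z^2 + 2
trace(a b a^-1 b a^3 b^-1 a b) = trace(a b a b a^-1 b a^3) trace(b) - trace(a b a b a^-1 b a^3 b) = x^4*y^2*z^2 - x^5*y*z - x^3*y^3*z - 2*x^3*y*z^3 + x^4*z^2 + x^2*z^4 + 6*x^3*y*z + x*y^3*z + 2*x*y*z^3 - x^4 - x^2*y^2 - 5*x^2*z^2 - y^2*z^2 - z^4 - 6*x*y*z + 4*x^2 + y^2 + 4*z^2 - 2
use: trace(a^-1 b a^3 b^-1 a b^-1 a b) = trace(a b a^-1 b a^3 b^-1 a) trace(b) - trace(a b a^-1 b a^3 b^-1 a b) = x^5*y^3*z - x^6*y^2 - x^4*y^4 - 3*x^4*y^2*z^2 + 2*x^5*y*z + x^3*y^3*z + 3*x^3*y*z^3 + 5*x^4*y^2 - x^4*z^2 + x^2*y^4 + 2*x^2*y^2*z^2 - x^2*z^4 - 10*x^3*y*z - 2*x*y^3*z - 3*x*y*z^3 + x^4 - 4*x^2*y^2 + 5*x^2*z^2 + y^2*z^2 + z^4 + 8*x*y*z - 4*x^2 - 4*z^2 + 2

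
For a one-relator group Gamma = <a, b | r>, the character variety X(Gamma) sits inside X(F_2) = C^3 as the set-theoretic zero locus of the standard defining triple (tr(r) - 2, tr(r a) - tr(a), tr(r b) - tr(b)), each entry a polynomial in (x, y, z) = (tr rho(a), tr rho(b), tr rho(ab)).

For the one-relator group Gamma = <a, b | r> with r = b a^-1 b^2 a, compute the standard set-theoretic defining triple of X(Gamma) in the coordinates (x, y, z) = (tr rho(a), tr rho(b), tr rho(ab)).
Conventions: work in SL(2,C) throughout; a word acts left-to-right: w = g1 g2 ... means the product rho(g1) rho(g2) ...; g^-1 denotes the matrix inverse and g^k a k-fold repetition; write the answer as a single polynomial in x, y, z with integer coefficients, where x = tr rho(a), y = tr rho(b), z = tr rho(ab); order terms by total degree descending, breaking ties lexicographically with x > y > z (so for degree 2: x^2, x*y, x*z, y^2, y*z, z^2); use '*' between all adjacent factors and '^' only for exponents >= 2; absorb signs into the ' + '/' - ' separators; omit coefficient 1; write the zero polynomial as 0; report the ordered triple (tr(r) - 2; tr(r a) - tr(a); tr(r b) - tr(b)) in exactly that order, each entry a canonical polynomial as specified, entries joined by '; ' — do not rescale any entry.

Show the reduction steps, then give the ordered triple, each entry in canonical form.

trace(a b^2) = trace(b) trace(a b) - trace(a)   [square of b] = y*z - x
trace(b^2 a b) = trace(b) trace(a b^2) - trace(a b)   [square of b] = y^2*z - x*y - z
and trace(a b a b) = trace(b a) trace(b a) - trace(1)   [split at a repeated b] = z^2 - 2
trace(a b a) = trace(a) trace(b a) - trace(b)   [square of a] = x*z - y
trace(b^2 a b a) = trace(b) trace(a b a b) - trace(a b a)   [square of b] = y*z^2 - x*z - y
trace(b a^-1 b^2 a) = trace(b^2 a b) trace(a) - trace(b^2 a b a)   [inverse elimination on a] = x*y^2*z - x^2*y - y*z^2 + y
next, trace(b^2) = trace(b) trace(b) - trace(1) = y^2 - 2
next, trace(a^2 b^2) = trace(a) trace(b^2 a) - trace(b^2) = x*y*z - x^2 - y^2 + 2
trace(b^2 a^2 b) = trace(b) trace(a^2 b^2) - trace(a^2 b) = x*y^2*z - x^2*y - y^3 - x*z + 3*y
trace(b^2 a^2 b a) = trace(a) trace(b a b^2 a) - trace(b a b^2) = x*y*z^2 - x^2*z - y^2*z + z
and trace(b a^-1 b^2 a^2) = trace(b^2 a^2 b) trace(a) - trace(b^2 a^2 b a) = x^2*y^2*z - x^3*y - x*y^3 - x*y*z^2 + y^2*z + 3*x*y - z
trace(b^2 a b^2) = trace(b) trace(b^2 a b) - trace(b^2 a) = y^3*z - x*y^2 - 2*y*z + x
trace(b^2 a b^2 a) = trace(b) trace(a b^2 a b) - trace(a b^2 a) = y^2*z^2 - 2*x*y*z + x^2 - 2
trace(b a^-1 b^2 a b) = trace(b^2 a b^2) trace(a) - trace(b^2 a b^2 a) = x*y^3*z - x^2*y^2 - y^2*z^2 + 2
assemble the triple (trace(r) - 2; trace(r a) - x; trace(r b) - y)

x*y^2*z - x^2*y - y*z^2 + y - 2; x^2*y^2*z - x^3*y - x*y^3 - x*y*z^2 + y^2*z + 3*x*y - x - z; x*y^3*z - x^2*y^2 - y^2*z^2 - y + 2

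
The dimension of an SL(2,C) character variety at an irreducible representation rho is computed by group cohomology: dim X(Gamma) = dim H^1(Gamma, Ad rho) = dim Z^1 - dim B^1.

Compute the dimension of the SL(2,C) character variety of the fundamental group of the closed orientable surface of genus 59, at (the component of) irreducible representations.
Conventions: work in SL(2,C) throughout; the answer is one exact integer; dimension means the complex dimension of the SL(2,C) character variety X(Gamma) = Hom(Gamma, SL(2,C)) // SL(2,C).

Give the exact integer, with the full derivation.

Gamma = pi_1(Sigma_59) = < a_1, b_1, ..., a_59, b_59 | prod [a_i, b_i] > has 2g = 118 generators and 1 relator.
Unconstrained cocycle data is one sl_2 vector per generator (354 dimensions), cut by the relator condition d_2(z) = 0.
d_2 is surjective at irreducible rho (its cokernel H^2 is dual to H^0 = 0), so dim Z^1 = 354 - 3 = 351.
Coboundaries contribute dim B^1 = 3 (injective at irreducible rho).
dim X = dim H^1 = 351 - 3 = 348.

348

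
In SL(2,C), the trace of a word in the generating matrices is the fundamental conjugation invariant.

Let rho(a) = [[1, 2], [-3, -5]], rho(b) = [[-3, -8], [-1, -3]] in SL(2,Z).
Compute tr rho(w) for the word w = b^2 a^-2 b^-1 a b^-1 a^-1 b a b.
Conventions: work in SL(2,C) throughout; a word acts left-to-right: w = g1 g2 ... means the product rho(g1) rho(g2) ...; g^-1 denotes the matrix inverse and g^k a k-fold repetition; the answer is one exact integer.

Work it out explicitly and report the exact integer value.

-19260256

rho(b) = [[-3, -8], [-1, -3]]
... * rho(b) = [[-3, -8], [-1, -3]]  ->  [[17, 48], [6, 17]]
... * rho(a^-1) = [[-5, -2], [3, 1]]  ->  [[59, 14], [21, 5]]
... * rho(a^-1) = [[-5, -2], [3, 1]]  ->  [[-253, -104], [-90, -37]]
... * rho(b^-1) = [[-3, 8], [1, -3]]  ->  [[655, -1712], [233, -609]]
... * rho(a) = [[1, 2], [-3, -5]]  ->  [[5791, 9870], [2060, 3511]]
... * rho(b^-1) = [[-3, 8], [1, -3]]  ->  [[-7503, 16718], [-2669, 5947]]
... * rho(a^-1) = [[-5, -2], [3, 1]]  ->  [[87669, 31724], [31186, 11285]]
... * rho(b) = [[-3, -8], [-1, -3]]  ->  [[-294731, -796524], [-104843, -283343]]
... * rho(a) = [[1, 2], [-3, -5]]  ->  [[2094841, 3393158], [745186, 1207029]]
... * rho(b) = [[-3, -8], [-1, -3]]  ->  [[-9677681, -26938202], [-3442587, -9582575]]
tr = -9677681 + -9582575 = -19260256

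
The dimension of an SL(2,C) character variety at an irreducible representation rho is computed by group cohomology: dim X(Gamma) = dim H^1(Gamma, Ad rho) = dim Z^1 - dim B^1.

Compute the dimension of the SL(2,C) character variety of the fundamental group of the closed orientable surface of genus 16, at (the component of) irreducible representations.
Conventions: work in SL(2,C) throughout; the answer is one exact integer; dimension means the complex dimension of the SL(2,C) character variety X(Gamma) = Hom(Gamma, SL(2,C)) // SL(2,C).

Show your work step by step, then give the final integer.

The genus-16 surface group: 2g = 32 generators, one relator prod [a_i, b_i].
A cocycle assigns one sl_2 vector per generator subject to the relator condition d_2(z) = 0: dim of the unconstrained space is 3*2g = 96.
At an irreducible rho, H^2 = coker(d_2) vanishes (Poincare duality: H^2 is dual to H^0 = invariants = 0), so d_2 is surjective onto sl_2 and dim Z^1 = 96 - 3 = 93.
Coboundaries contribute dim B^1 = 3 (injective at irreducible rho).
dim X = dim H^1 = 93 - 3 = 90.

90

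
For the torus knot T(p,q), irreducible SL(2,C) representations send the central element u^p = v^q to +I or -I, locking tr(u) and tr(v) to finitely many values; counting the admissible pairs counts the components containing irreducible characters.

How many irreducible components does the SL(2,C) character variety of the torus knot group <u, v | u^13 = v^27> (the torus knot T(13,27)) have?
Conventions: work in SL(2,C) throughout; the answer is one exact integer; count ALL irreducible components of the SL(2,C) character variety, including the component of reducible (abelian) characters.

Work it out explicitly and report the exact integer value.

157

In the torus knot group T(13,27), u^13 = v^27 is central, so an irreducible representation sends it to +I or -I (Schur).
This locks tr(u) to 2*cos(pi*alpha/13), alpha in 1..12, and tr(v) to 2*cos(pi*beta/27), beta in 1..26, on each component of irreducible characters.
u^13 = (-1)^alpha I and v^27 = (-1)^beta I must agree, so alpha and beta have equal parity.
count pairs: odd alpha (6 choices) x odd beta (13), plus even alpha (6) x even beta (13): 6*13 + 6*13 = 156.
Total: 156 irreducible-character components + 1 reducible (abelian) component = 157.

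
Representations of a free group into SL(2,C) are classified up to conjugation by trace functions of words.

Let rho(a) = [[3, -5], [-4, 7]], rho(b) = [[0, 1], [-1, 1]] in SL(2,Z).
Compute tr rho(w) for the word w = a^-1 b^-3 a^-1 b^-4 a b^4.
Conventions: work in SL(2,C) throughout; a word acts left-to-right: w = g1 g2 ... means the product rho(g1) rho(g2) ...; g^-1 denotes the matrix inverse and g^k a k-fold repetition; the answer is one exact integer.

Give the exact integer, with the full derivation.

rho(a^-1) = [[7, 5], [4, 3]]
... * rho(b^-1) = [[1, -1], [1, 0]]  ->  [[12, -7], [7, -4]]
... * rho(b^-1) = [[1, -1], [1, 0]]  ->  [[5, -12], [3, -7]]
... * rho(b^-1) = [[1, -1], [1, 0]]  ->  [[-7, -5], [-4, -3]]
... * rho(a^-1) = [[7, 5], [4, 3]]  ->  [[-69, -50], [-40, -29]]
... * rho(b^-1) = [[1, -1], [1, 0]]  ->  [[-119, 69], [-69, 40]]
... * rho(b^-1) = [[1, -1], [1, 0]]  ->  [[-50, 119], [-29, 69]]
... * rho(b^-1) = [[1, -1], [1, 0]]  ->  [[69, 50], [40, 29]]
... * rho(b^-1) = [[1, -1], [1, 0]]  ->  [[119, -69], [69, -40]]
... * rho(a) = [[3, -5], [-4, 7]]  ->  [[633, -1078], [367, -625]]
... * rho(b) = [[0, 1], [-1, 1]]  ->  [[1078, -445], [625, -258]]
... * rho(b) = [[0, 1], [-1, 1]]  ->  [[445, 633], [258, 367]]
... * rho(b) = [[0, 1], [-1, 1]]  ->  [[-633, 1078], [-367, 625]]
... * rho(b) = [[0, 1], [-1, 1]]  ->  [[-1078, 445], [-625, 258]]
tr = -1078 + 258 = -820

-820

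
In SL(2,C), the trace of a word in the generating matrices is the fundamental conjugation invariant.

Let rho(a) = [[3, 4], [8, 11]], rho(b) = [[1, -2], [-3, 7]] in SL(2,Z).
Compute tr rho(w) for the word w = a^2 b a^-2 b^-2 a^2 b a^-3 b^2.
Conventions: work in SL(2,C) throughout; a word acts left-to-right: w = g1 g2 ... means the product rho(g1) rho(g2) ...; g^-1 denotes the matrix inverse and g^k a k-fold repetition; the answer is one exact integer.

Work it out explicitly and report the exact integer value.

rho(a) = [[3, 4], [8, 11]]
... * rho(a) = [[3, 4], [8, 11]]  ->  [[41, 56], [112, 153]]
... * rho(b) = [[1, -2], [-3, 7]]  ->  [[-127, 310], [-347, 847]]
... * rho(a^-1) = [[11, -4], [-8, 3]]  ->  [[-3877, 1438], [-10593, 3929]]
... * rho(a^-1) = [[11, -4], [-8, 3]]  ->  [[-54151, 19822], [-147955, 54159]]
... * rho(b^-1) = [[7, 2], [3, 1]]  ->  [[-319591, -88480], [-873208, -241751]]
... * rho(b^-1) = [[7, 2], [3, 1]]  ->  [[-2502577, -727662], [-6837709, -1988167]]
... * rho(a) = [[3, 4], [8, 11]]  ->  [[-13329027, -18014590], [-36418463, -49220673]]
... * rho(a) = [[3, 4], [8, 11]]  ->  [[-184103801, -251476598], [-503020773, -687101255]]
... * rho(b) = [[1, -2], [-3, 7]]  ->  [[570325993, -1392128584], [1558282992, -3803667239]]
... * rho(a^-1) = [[11, -4], [-8, 3]]  ->  [[17410614595, -6457689724], [47570450824, -17644133685]]
... * rho(a^-1) = [[11, -4], [-8, 3]]  ->  [[243178278337, -89015527552], [664428028544, -243214204351]]
... * rho(a^-1) = [[11, -4], [-8, 3]]  ->  [[3387085282123, -1239759696004], [9254421948792, -3387354727229]]
... * rho(b) = [[1, -2], [-3, 7]]  ->  [[7106364370135, -15452488436274], [19416486130479, -42220326988187]]
... * rho(b) = [[1, -2], [-3, 7]]  ->  [[53463829678957, -122380147794188], [146077467095040, -334375261178267]]
tr = 53463829678957 + -334375261178267 = -280911431499310

-280911431499310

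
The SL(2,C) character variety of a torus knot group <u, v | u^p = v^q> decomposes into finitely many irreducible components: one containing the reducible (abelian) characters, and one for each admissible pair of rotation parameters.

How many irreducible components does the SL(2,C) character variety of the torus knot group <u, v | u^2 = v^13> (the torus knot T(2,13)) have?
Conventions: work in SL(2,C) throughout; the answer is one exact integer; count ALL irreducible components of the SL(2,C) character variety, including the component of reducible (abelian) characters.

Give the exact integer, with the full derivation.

Gamma = < u, v | u^2 = v^13 > (torus knot T(2,13)); the central element u^2 = v^13 acts as +I or -I in any irreducible SL(2,C) representation.
On an irreducible component, tr(u) is locked at 2*cos(pi*alpha/2) for some alpha in 1..1, and tr(v) at 2*cos(pi*beta/13) for some beta in 1..12.
u^2 = (-1)^alpha I and v^13 = (-1)^beta I must agree, so alpha and beta have equal parity.
Counting: 1 odd alphas x 6 odd betas + 0 even alphas x 6 even betas = 6 + 0 = 6.
Total: 6 irreducible-character components + 1 reducible (abelian) component = 7.

7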